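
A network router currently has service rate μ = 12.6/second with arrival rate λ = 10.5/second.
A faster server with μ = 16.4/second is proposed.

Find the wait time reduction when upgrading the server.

System 1: ρ₁ = 10.5/12.6 = 0.8333, W₁ = 1/(12.6-10.5) = 0.4762
System 2: ρ₂ = 10.5/16.4 = 0.6402, W₂ = 1/(16.4-10.5) = 0.1695
Improvement: (W₁-W₂)/W₁ = (0.4762-0.1695)/0.4762 = 64.41%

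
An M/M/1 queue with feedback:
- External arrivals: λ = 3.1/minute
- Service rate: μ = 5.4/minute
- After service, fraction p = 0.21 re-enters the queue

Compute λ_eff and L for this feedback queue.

Effective arrival rate: λ_eff = λ/(1-p) = 3.1/(1-0.21) = 3.1/0.79 = 3.92405
ρ = λ_eff/μ = 3.92405/5.4 = 0.72668
L = ρ/(1-ρ) = 0.72668/(1-0.72668) = 2.6587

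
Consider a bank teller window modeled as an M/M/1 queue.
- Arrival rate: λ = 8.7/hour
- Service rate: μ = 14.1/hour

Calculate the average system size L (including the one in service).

ρ = λ/μ = 8.7/14.1 = 0.6170
For M/M/1: L = λ/(μ-λ)
L = 8.7/(14.1-8.7) = 8.7/5.40
L = 1.6111 transactions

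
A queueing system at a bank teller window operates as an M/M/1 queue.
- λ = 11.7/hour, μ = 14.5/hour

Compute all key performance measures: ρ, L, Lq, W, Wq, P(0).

Step 1: ρ = λ/μ = 11.7/14.5 = 0.8069
Step 2: L = λ/(μ-λ) = 11.7/2.80 = 4.1786
Step 3: Lq = λ²/(μ(μ-λ)) = 136.89/(14.5×2.80) = 3.3717
Step 4: W = 1/(μ-λ) = 1/2.80 = 0.357143
Step 5: Wq = λ/(μ(μ-λ)) = 11.7/(14.5×2.80) = 0.2882
Step 6: P(0) = 1-ρ = 0.1931
Verify: L = λW = 11.7×0.357143 = 4.1786 ✔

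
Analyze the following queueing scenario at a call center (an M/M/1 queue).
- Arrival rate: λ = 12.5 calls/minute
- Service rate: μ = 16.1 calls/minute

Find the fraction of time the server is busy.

Server utilization: ρ = λ/μ
ρ = 12.5/16.1 = 0.7764
The server is busy 77.64% of the time.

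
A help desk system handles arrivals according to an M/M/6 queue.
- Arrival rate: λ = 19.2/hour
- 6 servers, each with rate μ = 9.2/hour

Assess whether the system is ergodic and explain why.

Stability requires ρ = λ/(cμ) < 1
ρ = 19.2/(6 × 9.2) = 19.2/55.20 = 0.3478
Since 0.3478 < 1, the system is STABLE.
The servers are busy 34.78% of the time.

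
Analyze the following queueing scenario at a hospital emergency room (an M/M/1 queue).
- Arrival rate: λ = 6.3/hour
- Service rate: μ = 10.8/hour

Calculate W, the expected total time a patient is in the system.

First, compute utilization: ρ = λ/μ = 6.3/10.8 = 0.5833
For M/M/1: W = 1/(μ-λ)
W = 1/(10.8-6.3) = 1/4.50
W = 0.2222 hours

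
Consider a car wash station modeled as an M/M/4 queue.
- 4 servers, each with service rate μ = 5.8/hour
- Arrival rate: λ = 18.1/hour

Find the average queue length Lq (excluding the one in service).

Traffic intensity: ρ = λ/(cμ) = 18.1/(4×5.8) = 0.7802
Since ρ = 0.7802 < 1, system is stable.
Offered load a = λ/μ = cρ = 18.1/5.8 = 3.1207
P₀ = [ Σₙ₌₀^3 aⁿ/n! + a^4/(4!(1-ρ)) ]⁻¹
Σ = a^0/0! + a^1/1! + a^2/2! + a^3/3! = 1.0000 + 3.1207 + 4.8694 + 5.0652 = 14.0553
a^4/(4!(1-ρ)) = 94.84235/(24 × 0.2198276) = 17.9767
P₀ = 1/(14.0553 + 17.9767) = 0.03122
Lq = P₀·a^4·ρ / (4!(1-ρ)²) = 0.0312188 × 94.8424 × 0.780172 / (24 × 0.0483242) = 1.9917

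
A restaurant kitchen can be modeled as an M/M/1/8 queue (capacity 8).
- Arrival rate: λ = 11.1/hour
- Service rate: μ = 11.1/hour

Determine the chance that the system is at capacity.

ρ = λ/μ = 11.1/11.1 = 1 exactly.
With ρ = 1 the usual (1-ρ)/(1-ρ^(K+1)) form is 0/0; instead every state 0..K is equally likely.
P₀ = 1/(K+1) = 1/9 = 0.1111
P_K = P₀×ρ^K = P₀ = 0.1111
Blocking probability = 11.11%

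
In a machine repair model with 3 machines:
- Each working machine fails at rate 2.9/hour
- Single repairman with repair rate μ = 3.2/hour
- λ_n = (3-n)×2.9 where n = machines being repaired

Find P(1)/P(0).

P(1)/P(0) = ∏_{i=0}^{1-1} λ_i/μ_{i+1}
= (3-0)×2.9/3.2
= 2.7187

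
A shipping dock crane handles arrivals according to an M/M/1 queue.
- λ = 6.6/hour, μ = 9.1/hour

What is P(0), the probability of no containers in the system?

ρ = λ/μ = 6.6/9.1 = 0.7253
P(0) = 1 - ρ = 1 - 0.7253 = 0.2747
The server is idle 27.47% of the time.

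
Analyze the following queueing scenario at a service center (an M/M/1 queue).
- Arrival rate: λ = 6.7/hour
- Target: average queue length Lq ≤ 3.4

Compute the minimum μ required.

For M/M/1: Lq = λ²/(μ(μ-λ))
Need Lq ≤ 3.4, i.e. μ(μ-λ) ≥ λ²/3.4
μ² - 6.7μ - 44.89/3.4 ≥ 0  →  μ² - 6.7μ - 13.20294 ≥ 0
Quadratic formula (positive root): μ = [λ + √(λ² + 4×13.20294)]/2
Discriminant: 44.89 + 4×13.20294 = 97.7018, √97.7018 = 9.8844
μ ≥ (6.7 + 9.8844)/2 = 8.2922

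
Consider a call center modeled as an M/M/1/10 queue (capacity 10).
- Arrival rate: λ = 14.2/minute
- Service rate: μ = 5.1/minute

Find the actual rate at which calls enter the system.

ρ = λ/μ = 14.2/5.1 = 2.7843
P₀ = (1-ρ)/(1-ρ^(K+1)) = (1-2.7843)/(1-2.7843^11) = -1.7843/-77959.8026 = 0.00002289
P_K = P₀×ρ^K = 0.00002289 × 2.7843^10 = 0.00002289 × 28000.1446 = 0.6409
λ_eff = λ(1-P_K) = 14.2 × (1 - 0.64085) = 14.2 × 0.35915 = 5.0999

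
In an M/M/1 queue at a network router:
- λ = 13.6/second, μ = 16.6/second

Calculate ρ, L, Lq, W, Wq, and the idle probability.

Step 1: ρ = λ/μ = 13.6/16.6 = 0.8193
Step 2: L = λ/(μ-λ) = 13.6/3.00 = 4.5333
Step 3: Lq = λ²/(μ(μ-λ)) = 184.96/(16.6×3.00) = 3.7141
Step 4: W = 1/(μ-λ) = 1/3.00 = 0.33333
Step 5: Wq = λ/(μ(μ-λ)) = 13.6/(16.6×3.00) = 0.2731
Step 6: P(0) = 1-ρ = 0.1807
Verify: L = λW = 13.6×0.33333 = 4.5333 ✔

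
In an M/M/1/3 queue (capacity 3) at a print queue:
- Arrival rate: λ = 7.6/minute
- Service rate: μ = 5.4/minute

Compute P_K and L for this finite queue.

ρ = λ/μ = 7.6/5.4 = 1.40741
P₀ = (1-ρ)/(1-ρ^(K+1)) = (1-1.40741)/(1-1.40741^4) = -0.40741/-2.9236 = 0.1394
P_K = P₀×ρ^K = 0.13935 × 1.40741^3 = 0.13935 × 2.7878 = 0.3885
Blocking probability P_3 = 0.3885 (38.85%)
L = ρ[1 - (K+1)ρ^K + Kρ^(K+1)] / [(1-ρ)(1-ρ^(K+1))]
L = 1.40741 × (1 - 4×2.7878 + 3×3.9236) / ((1 - 1.40741) × (1 - 3.9236)) = 1.9137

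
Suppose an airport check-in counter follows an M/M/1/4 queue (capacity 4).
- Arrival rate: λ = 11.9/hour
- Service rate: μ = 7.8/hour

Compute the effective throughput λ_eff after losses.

ρ = λ/μ = 11.9/7.8 = 1.52564
P₀ = (1-ρ)/(1-ρ^(K+1)) = (1-1.52564)/(1-1.52564^5) = -0.52564/-7.2653 = 0.07235
P_K = P₀×ρ^K = 0.07235 × 1.52564^4 = 0.07235 × 5.4176 = 0.3920
λ_eff = λ(1-P_K) = 11.9 × (1 - 0.39196) = 11.9 × 0.60804 = 7.2357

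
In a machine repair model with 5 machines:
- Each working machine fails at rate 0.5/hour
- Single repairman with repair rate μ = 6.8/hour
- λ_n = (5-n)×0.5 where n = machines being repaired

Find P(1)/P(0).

P(1)/P(0) = ∏_{i=0}^{1-1} λ_i/μ_{i+1}
= (5-0)×0.5/6.8
= 0.3676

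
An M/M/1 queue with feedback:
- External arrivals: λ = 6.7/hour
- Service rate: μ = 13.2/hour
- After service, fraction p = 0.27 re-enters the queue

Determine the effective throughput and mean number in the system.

Effective arrival rate: λ_eff = λ/(1-p) = 6.7/(1-0.27) = 6.7/0.73 = 9.1781
ρ = λ_eff/μ = 9.1781/13.2 = 0.69531
L = ρ/(1-ρ) = 0.69531/(1-0.69531) = 2.2820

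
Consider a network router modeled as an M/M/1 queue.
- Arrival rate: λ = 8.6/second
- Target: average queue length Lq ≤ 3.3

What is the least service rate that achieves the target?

For M/M/1: Lq = λ²/(μ(μ-λ))
Need Lq ≤ 3.3, i.e. μ(μ-λ) ≥ λ²/3.3
μ² - 8.6μ - 73.96/3.3 ≥ 0  →  μ² - 8.6μ - 22.41212 ≥ 0
Quadratic formula (positive root): μ = [λ + √(λ² + 4×22.41212)]/2
Discriminant: 73.96 + 4×22.41212 = 163.6085, √163.6085 = 12.7910
μ ≥ (8.6 + 12.7910)/2 = 10.6955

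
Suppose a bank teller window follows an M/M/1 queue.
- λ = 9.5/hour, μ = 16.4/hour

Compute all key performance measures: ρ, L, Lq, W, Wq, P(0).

Step 1: ρ = λ/μ = 9.5/16.4 = 0.5793
Step 2: L = λ/(μ-λ) = 9.5/6.90 = 1.3768
Step 3: Lq = λ²/(μ(μ-λ)) = 90.25/(16.4×6.90) = 0.7975
Step 4: W = 1/(μ-λ) = 1/6.90 = 0.14493
Step 5: Wq = λ/(μ(μ-λ)) = 9.5/(16.4×6.90) = 0.08395
Step 6: P(0) = 1-ρ = 0.4207
Verify: L = λW = 9.5×0.14493 = 1.3768 ✔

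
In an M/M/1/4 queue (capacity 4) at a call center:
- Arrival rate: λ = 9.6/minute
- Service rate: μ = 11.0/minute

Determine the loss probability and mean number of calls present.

ρ = λ/μ = 9.6/11.0 = 0.87273
P₀ = (1-ρ)/(1-ρ^(K+1)) = (1-0.87273)/(1-0.87273^5) = 0.1273/0.4937 = 0.2578
P_K = P₀×ρ^K = 0.2578 × 0.87273^4 = 0.2578 × 0.5801 = 0.1495
Blocking probability P_4 = 0.1495 (14.95%)
L = ρ[1 - (K+1)ρ^K + Kρ^(K+1)] / [(1-ρ)(1-ρ^(K+1))]
L = 0.87273 × (1 - 5×0.580122 + 4×0.506290) / ((1 - 0.87273) × (1 - 0.506290)) = 1.7299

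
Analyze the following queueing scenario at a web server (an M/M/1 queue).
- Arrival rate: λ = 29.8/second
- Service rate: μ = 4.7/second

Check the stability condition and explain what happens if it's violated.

Stability requires ρ = λ/(cμ) < 1
ρ = 29.8/(1 × 4.7) = 29.8/4.70 = 6.3404
Since 6.3404 ≥ 1, the system is UNSTABLE.
Queue grows without bound. Need μ > λ = 29.8.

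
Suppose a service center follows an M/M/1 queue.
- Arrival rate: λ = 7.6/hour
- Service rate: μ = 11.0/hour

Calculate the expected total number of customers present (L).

ρ = λ/μ = 7.6/11.0 = 0.6909
For M/M/1: L = λ/(μ-λ)
L = 7.6/(11.0-7.6) = 7.6/3.40
L = 2.2353 customers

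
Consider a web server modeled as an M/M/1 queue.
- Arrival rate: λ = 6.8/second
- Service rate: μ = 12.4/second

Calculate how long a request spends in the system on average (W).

First, compute utilization: ρ = λ/μ = 6.8/12.4 = 0.5484
For M/M/1: W = 1/(μ-λ)
W = 1/(12.4-6.8) = 1/5.60
W = 0.1786 seconds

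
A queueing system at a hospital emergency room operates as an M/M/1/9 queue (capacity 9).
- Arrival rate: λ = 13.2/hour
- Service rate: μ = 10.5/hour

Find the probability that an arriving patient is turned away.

ρ = λ/μ = 13.2/10.5 = 1.25714
P₀ = (1-ρ)/(1-ρ^(K+1)) = (1-1.25714)/(1-1.25714^10) = -0.25714/-8.8591 = 0.02903
P_K = P₀×ρ^K = 0.029026 × 1.25714^9 = 0.029026 × 7.8425 = 0.2276
Blocking probability = 22.76%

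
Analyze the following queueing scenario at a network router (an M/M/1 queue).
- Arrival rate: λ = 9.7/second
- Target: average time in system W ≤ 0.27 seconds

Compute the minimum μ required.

For M/M/1: W = 1/(μ-λ)
Need W ≤ 0.27, so 1/(μ-λ) ≤ 0.27
μ - λ ≥ 1/0.27 = 3.7037
μ ≥ 9.7 + 3.7037 = 13.4037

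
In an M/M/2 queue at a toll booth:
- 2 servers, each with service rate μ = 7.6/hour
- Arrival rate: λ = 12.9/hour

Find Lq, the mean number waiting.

Traffic intensity: ρ = λ/(cμ) = 12.9/(2×7.6) = 0.8487
Since ρ = 0.8487 < 1, system is stable.
Offered load a = λ/μ = cρ = 12.9/7.6 = 1.6974
P₀ = [ Σₙ₌₀^1 aⁿ/n! + a^2/(2!(1-ρ)) ]⁻¹
Σ = a^0/0! + a^1/1! = 1.0000 + 1.6974 = 2.6974
a^2/(2!(1-ρ)) = 2.88106/(2 × 0.151316) = 9.5200
P₀ = 1/(2.6974 + 9.5200) = 0.08185
Lq = P₀·a^2·ρ / (2!(1-ρ)²) = 0.0818505 × 2.88106 × 0.848684 / (2 × 0.0228965) = 4.3704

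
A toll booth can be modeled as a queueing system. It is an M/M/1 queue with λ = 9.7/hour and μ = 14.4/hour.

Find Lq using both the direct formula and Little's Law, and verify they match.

Method 1 (direct): Lq = λ²/(μ(μ-λ)) = 94.09/(14.4 × 4.70) = 1.3902

Method 2 (Little's Law):
W = 1/(μ-λ) = 1/4.70 = 0.212766
Wq = W - 1/μ = 0.212766 - 0.0694444 = 0.14332
Lq = λWq = 9.7 × 0.14332 = 1.3902 ✔ (matches Method 1)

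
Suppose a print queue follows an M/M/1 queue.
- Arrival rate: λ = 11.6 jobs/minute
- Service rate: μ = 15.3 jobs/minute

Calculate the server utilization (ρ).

Server utilization: ρ = λ/μ
ρ = 11.6/15.3 = 0.7582
The server is busy 75.82% of the time.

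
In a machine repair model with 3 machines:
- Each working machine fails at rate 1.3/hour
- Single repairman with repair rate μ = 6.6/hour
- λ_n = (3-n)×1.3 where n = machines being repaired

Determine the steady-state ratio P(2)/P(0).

P(2)/P(0) = ∏_{i=0}^{2-1} λ_i/μ_{i+1}
= (3-0)×1.3/6.6 × (3-1)×1.3/6.6
= 0.2328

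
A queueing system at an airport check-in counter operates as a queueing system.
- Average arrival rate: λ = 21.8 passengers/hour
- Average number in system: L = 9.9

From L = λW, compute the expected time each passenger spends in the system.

Little's Law: L = λW, so W = L/λ
W = 9.9/21.8 = 0.4541 hours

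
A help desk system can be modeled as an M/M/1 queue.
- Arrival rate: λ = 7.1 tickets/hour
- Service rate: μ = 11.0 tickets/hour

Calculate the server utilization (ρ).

Server utilization: ρ = λ/μ
ρ = 7.1/11.0 = 0.6455
The server is busy 64.55% of the time.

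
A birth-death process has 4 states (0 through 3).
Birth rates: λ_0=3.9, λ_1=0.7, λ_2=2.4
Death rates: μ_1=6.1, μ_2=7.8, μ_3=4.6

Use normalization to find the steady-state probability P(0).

Ratios P(n)/P(0) = (λ₀···λₙ₋₁)/(μ₁···μₙ):
P(1)/P(0) = (3.9)/(6.1) = 0.639344
P(2)/P(0) = (3.9×0.7)/(6.1×7.8) = 0.0573770
P(3)/P(0) = (3.9×0.7×2.4)/(6.1×7.8×4.6) = 0.0299359

Normalization: ∑ P(n) = 1
P(0) × (1.00000 + 0.639344 + 0.0573770 + 0.0299359) = 1
P(0) × 1.72666 = 1
P(0) = 1/1.72666 = 0.5792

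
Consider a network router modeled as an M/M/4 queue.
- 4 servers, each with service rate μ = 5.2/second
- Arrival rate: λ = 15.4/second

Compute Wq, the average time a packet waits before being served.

Traffic intensity: ρ = λ/(cμ) = 15.4/(4×5.2) = 0.7404
Since ρ = 0.7404 < 1, system is stable.
Offered load a = λ/μ = cρ = 15.4/5.2 = 2.9615
P₀ = [ Σₙ₌₀^3 aⁿ/n! + a^4/(4!(1-ρ)) ]⁻¹
Σ = a^0/0! + a^1/1! + a^2/2! + a^3/3! = 1.0000 + 2.9615 + 4.3854 + 4.3291 = 12.6760
a^4/(4!(1-ρ)) = 76.92535/(24 × 0.2596154) = 12.3460
P₀ = 1/(12.6760 + 12.3460) = 0.03996
Lq = P₀·a^4·ρ / (4!(1-ρ)²) = 0.039965 × 76.9254 × 0.74038 / (24 × 0.067400) = 1.4071
Wq = Lq/λ = 1.4071/15.4 = 0.09137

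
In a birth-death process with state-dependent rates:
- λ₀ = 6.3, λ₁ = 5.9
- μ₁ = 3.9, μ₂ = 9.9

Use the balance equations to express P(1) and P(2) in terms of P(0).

Balance equations:
State 0: λ₀P₀ = μ₁P₁ → P₁ = (λ₀/μ₁)P₀ = (6.3/3.9)P₀ = 1.6154P₀
State 1: P₂ = (λ₀λ₁)/(μ₁μ₂)P₀ = (6.3×5.9)/(3.9×9.9)P₀ = 0.9627P₀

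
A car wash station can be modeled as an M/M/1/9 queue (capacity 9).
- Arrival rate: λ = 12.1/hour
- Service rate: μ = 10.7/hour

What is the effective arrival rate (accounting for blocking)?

ρ = λ/μ = 12.1/10.7 = 1.13084
P₀ = (1-ρ)/(1-ρ^(K+1)) = (1-1.13084)/(1-1.13084^10) = -0.13084/-2.4199 = 0.05407
P_K = P₀×ρ^K = 0.05407 × 1.13084^9 = 0.05407 × 3.0242 = 0.1635
λ_eff = λ(1-P_K) = 12.1 × (1 - 0.163515) = 12.1 × 0.83649 = 10.1215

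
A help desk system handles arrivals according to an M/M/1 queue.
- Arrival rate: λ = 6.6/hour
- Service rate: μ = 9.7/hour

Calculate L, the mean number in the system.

ρ = λ/μ = 6.6/9.7 = 0.6804
For M/M/1: L = λ/(μ-λ)
L = 6.6/(9.7-6.6) = 6.6/3.10
L = 2.1290 tickets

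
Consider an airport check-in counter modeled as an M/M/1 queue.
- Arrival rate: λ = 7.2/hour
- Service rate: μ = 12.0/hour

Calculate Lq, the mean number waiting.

ρ = λ/μ = 7.2/12.0 = 0.6000
For M/M/1: Lq = λ²/(μ(μ-λ))
Lq = 51.84/(12.0 × 4.80)
Lq = 0.9000 passengers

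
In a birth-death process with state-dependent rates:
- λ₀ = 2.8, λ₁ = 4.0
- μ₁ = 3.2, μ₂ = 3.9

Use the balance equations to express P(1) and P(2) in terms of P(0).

Balance equations:
State 0: λ₀P₀ = μ₁P₁ → P₁ = (λ₀/μ₁)P₀ = (2.8/3.2)P₀ = 0.8750P₀
State 1: P₂ = (λ₀λ₁)/(μ₁μ₂)P₀ = (2.8×4.0)/(3.2×3.9)P₀ = 0.8974P₀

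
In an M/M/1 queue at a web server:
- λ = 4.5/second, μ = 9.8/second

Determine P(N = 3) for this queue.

ρ = λ/μ = 4.5/9.8 = 0.45918
P(n) = (1-ρ)ρⁿ
P(3) = (1-0.45918) × 0.45918^3
P(3) = 0.5408 × 0.09682
P(3) = 0.05236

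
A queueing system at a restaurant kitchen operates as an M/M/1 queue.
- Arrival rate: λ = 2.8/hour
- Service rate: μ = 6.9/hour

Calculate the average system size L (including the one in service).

ρ = λ/μ = 2.8/6.9 = 0.4058
For M/M/1: L = λ/(μ-λ)
L = 2.8/(6.9-2.8) = 2.8/4.10
L = 0.6829 orders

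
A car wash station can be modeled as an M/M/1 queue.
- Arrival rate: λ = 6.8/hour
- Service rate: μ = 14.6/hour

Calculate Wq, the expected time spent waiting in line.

First, compute utilization: ρ = λ/μ = 6.8/14.6 = 0.4658
For M/M/1: Wq = λ/(μ(μ-λ))
Wq = 6.8/(14.6 × (14.6-6.8))
Wq = 6.8/(14.6 × 7.80)
Wq = 0.05971 hours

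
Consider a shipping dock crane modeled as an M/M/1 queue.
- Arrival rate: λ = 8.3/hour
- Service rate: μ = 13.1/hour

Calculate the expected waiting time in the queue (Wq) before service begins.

First, compute utilization: ρ = λ/μ = 8.3/13.1 = 0.6336
For M/M/1: Wq = λ/(μ(μ-λ))
Wq = 8.3/(13.1 × (13.1-8.3))
Wq = 8.3/(13.1 × 4.80)
Wq = 0.1320 hours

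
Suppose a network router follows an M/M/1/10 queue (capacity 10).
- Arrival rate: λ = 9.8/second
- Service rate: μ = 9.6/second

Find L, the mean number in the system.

ρ = λ/μ = 9.8/9.6 = 1.02083
P₀ = (1-ρ)/(1-ρ^(K+1)) = (1-1.02083)/(1-1.02083^11) = -0.020830/-0.25455 = 0.08183
P_K = P₀×ρ^K = 0.08183 × 1.02083^10 = 0.08183 × 1.2290 = 0.1006
L = ρ[1 - (K+1)ρ^K + Kρ^(K+1)] / [(1-ρ)(1-ρ^(K+1))]
L = 1.02083 × (1 - 11×1.22895009 + 10×1.25454912) / ((1 - 1.02083) × (1 - 1.25454912)) = 5.2060 packets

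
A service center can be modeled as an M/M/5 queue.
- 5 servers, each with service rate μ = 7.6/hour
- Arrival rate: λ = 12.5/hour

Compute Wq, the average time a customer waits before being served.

Traffic intensity: ρ = λ/(cμ) = 12.5/(5×7.6) = 0.3289
Since ρ = 0.3289 < 1, system is stable.
Offered load a = λ/μ = cρ = 12.5/7.6 = 1.6447
P₀ = [ Σₙ₌₀^4 aⁿ/n! + a^5/(5!(1-ρ)) ]⁻¹
Σ = a^0/0! + a^1/1! + a^2/2! + a^3/3! + a^4/4! = 1.0000 + 1.6447 + 1.3526 + 0.74155 + 0.30491 = 5.0438
a^5/(5!(1-ρ)) = 12.0360/(120 × 0.6711) = 0.1495
P₀ = 1/(5.0438 + 0.1495) = 0.1926
Lq = P₀·a^5·ρ / (5!(1-ρ)²) = 0.1926 × 12.0360 × 0.3289 / (120 × 0.4503) = 0.01411
Wq = Lq/λ = 0.01411/12.5 = 0.001129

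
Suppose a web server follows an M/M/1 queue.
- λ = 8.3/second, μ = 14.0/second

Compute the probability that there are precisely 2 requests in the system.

ρ = λ/μ = 8.3/14.0 = 0.5929
P(n) = (1-ρ)ρⁿ
P(2) = (1-0.5929) × 0.5929^2
P(2) = 0.4071 × 0.3515
P(2) = 0.1431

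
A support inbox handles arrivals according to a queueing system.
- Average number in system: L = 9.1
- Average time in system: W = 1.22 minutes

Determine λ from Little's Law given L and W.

Little's Law: L = λW, so λ = L/W
λ = 9.1/1.22 = 7.4590 emails/minute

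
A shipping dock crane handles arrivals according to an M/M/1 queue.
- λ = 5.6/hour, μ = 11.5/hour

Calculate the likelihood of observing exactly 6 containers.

ρ = λ/μ = 5.6/11.5 = 0.48696
P(n) = (1-ρ)ρⁿ
P(6) = (1-0.48696) × 0.48696^6
P(6) = 0.51304 × 0.013334
P(6) = 0.006841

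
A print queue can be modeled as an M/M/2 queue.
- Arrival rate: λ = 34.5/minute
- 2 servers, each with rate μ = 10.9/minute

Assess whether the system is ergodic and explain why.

Stability requires ρ = λ/(cμ) < 1
ρ = 34.5/(2 × 10.9) = 34.5/21.80 = 1.5826
Since 1.5826 ≥ 1, the system is UNSTABLE.
Need c > λ/μ = 34.5/10.9 = 3.17.
Minimum servers needed: c = 4.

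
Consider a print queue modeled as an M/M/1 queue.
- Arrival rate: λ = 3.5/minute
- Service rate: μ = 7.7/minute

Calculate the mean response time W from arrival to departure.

First, compute utilization: ρ = λ/μ = 3.5/7.7 = 0.4545
For M/M/1: W = 1/(μ-λ)
W = 1/(7.7-3.5) = 1/4.20
W = 0.2381 minutes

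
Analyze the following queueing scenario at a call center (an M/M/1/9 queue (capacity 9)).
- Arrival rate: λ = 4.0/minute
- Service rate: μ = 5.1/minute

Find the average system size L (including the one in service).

ρ = λ/μ = 4.0/5.1 = 0.78431
P₀ = (1-ρ)/(1-ρ^(K+1)) = (1-0.78431)/(1-0.78431^10) = 0.2157/0.9119 = 0.2365
P_K = P₀×ρ^K = 0.2365 × 0.78431^9 = 0.2365 × 0.1123 = 0.02656
L = ρ[1 - (K+1)ρ^K + Kρ^(K+1)] / [(1-ρ)(1-ρ^(K+1))]
L = 0.78431 × (1 - 10×0.112303 + 9×0.0880800) / ((1 - 0.78431) × (1 - 0.0880800)) = 2.6704 calls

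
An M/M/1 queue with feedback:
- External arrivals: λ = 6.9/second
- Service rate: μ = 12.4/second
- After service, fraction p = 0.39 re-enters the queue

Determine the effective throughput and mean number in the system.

Effective arrival rate: λ_eff = λ/(1-p) = 6.9/(1-0.39) = 6.9/0.61 = 11.31148
ρ = λ_eff/μ = 11.31148/12.4 = 0.912216
L = ρ/(1-ρ) = 0.912216/(1-0.912216) = 10.3916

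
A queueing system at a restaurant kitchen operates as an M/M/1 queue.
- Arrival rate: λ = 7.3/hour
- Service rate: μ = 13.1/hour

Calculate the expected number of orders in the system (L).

ρ = λ/μ = 7.3/13.1 = 0.5573
For M/M/1: L = λ/(μ-λ)
L = 7.3/(13.1-7.3) = 7.3/5.80
L = 1.2586 orders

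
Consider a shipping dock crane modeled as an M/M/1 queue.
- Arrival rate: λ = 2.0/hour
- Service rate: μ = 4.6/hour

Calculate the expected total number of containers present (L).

ρ = λ/μ = 2.0/4.6 = 0.4348
For M/M/1: L = λ/(μ-λ)
L = 2.0/(4.6-2.0) = 2.0/2.60
L = 0.7692 containers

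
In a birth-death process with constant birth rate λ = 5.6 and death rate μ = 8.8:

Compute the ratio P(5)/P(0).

For constant rates: P(n)/P(0) = (λ/μ)^n
P(5)/P(0) = (5.6/8.8)^5 = 0.6364^5 = 0.1044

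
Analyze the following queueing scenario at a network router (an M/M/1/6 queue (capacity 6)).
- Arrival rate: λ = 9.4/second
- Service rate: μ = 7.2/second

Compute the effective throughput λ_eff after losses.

ρ = λ/μ = 9.4/7.2 = 1.30556
P₀ = (1-ρ)/(1-ρ^(K+1)) = (1-1.30556)/(1-1.30556^7) = -0.30556/-5.4651 = 0.05591
P_K = P₀×ρ^K = 0.05591 × 1.30556^6 = 0.05591 × 4.9520 = 0.2769
λ_eff = λ(1-P_K) = 9.4 × (1 - 0.27687) = 9.4 × 0.72313 = 6.7974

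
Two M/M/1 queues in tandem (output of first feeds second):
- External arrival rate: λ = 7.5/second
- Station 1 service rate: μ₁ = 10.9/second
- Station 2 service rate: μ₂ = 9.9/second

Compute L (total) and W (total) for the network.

By Jackson's theorem, each station behaves as independent M/M/1.
Station 1: ρ₁ = 7.5/10.9 = 0.6881, L₁ = ρ₁/(1-ρ₁) = λ/(μ₁-λ) = 7.5/3.40 = 2.2059
Station 2: ρ₂ = 7.5/9.9 = 0.7576, L₂ = ρ₂/(1-ρ₂) = λ/(μ₂-λ) = 7.5/2.40 = 3.1250
Total: L = L₁ + L₂ = 2.2059 + 3.1250 = 5.3309
W = L/λ = 5.3309/7.5 = 0.7108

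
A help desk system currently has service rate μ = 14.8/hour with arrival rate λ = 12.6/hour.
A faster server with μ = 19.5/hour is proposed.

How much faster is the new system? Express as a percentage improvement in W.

System 1: ρ₁ = 12.6/14.8 = 0.8514, W₁ = 1/(14.8-12.6) = 0.4545
System 2: ρ₂ = 12.6/19.5 = 0.6462, W₂ = 1/(19.5-12.6) = 0.1449
Improvement: (W₁-W₂)/W₁ = (0.4545-0.1449)/0.4545 = 68.12%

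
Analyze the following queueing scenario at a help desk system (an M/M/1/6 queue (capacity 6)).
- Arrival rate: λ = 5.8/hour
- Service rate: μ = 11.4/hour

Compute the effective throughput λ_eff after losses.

ρ = λ/μ = 5.8/11.4 = 0.508772
P₀ = (1-ρ)/(1-ρ^(K+1)) = (1-0.508772)/(1-0.508772^7) = 0.4912/0.9912 = 0.4956
P_K = P₀×ρ^K = 0.49560 × 0.508772^6 = 0.49560 × 0.017344 = 0.008596
λ_eff = λ(1-P_K) = 5.8 × (1 - 0.008596) = 5.8 × 0.9914 = 5.7501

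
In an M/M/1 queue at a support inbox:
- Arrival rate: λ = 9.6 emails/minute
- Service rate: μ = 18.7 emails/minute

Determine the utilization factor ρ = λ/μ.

Server utilization: ρ = λ/μ
ρ = 9.6/18.7 = 0.5134
The server is busy 51.34% of the time.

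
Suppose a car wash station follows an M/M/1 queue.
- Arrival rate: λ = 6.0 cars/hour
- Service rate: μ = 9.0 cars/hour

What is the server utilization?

Server utilization: ρ = λ/μ
ρ = 6.0/9.0 = 0.6667
The server is busy 66.67% of the time.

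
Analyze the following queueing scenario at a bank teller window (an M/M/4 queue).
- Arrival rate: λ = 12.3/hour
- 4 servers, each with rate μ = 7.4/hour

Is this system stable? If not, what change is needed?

Stability requires ρ = λ/(cμ) < 1
ρ = 12.3/(4 × 7.4) = 12.3/29.60 = 0.4155
Since 0.4155 < 1, the system is STABLE.
The servers are busy 41.55% of the time.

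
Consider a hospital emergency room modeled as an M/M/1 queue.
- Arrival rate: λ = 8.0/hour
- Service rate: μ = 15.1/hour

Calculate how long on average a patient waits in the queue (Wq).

First, compute utilization: ρ = λ/μ = 8.0/15.1 = 0.5298
For M/M/1: Wq = λ/(μ(μ-λ))
Wq = 8.0/(15.1 × (15.1-8.0))
Wq = 8.0/(15.1 × 7.10)
Wq = 0.07462 hours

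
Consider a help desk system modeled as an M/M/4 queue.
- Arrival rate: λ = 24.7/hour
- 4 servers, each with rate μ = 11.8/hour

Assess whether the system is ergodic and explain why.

Stability requires ρ = λ/(cμ) < 1
ρ = 24.7/(4 × 11.8) = 24.7/47.20 = 0.5233
Since 0.5233 < 1, the system is STABLE.
The servers are busy 52.33% of the time.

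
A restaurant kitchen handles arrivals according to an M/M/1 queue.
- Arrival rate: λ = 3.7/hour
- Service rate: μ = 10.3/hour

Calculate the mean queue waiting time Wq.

First, compute utilization: ρ = λ/μ = 3.7/10.3 = 0.3592
For M/M/1: Wq = λ/(μ(μ-λ))
Wq = 3.7/(10.3 × (10.3-3.7))
Wq = 3.7/(10.3 × 6.60)
Wq = 0.05443 hours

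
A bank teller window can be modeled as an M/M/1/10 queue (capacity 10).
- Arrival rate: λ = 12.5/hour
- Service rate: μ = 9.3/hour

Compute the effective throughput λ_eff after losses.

ρ = λ/μ = 12.5/9.3 = 1.3441
P₀ = (1-ρ)/(1-ρ^(K+1)) = (1-1.3441)/(1-1.3441^11) = -0.3441/-24.8671 = 0.01384
P_K = P₀×ρ^K = 0.01384 × 1.3441^10 = 0.01384 × 19.2449 = 0.2663
λ_eff = λ(1-P_K) = 12.5 × (1 - 0.2663) = 12.5 × 0.7337 = 9.1713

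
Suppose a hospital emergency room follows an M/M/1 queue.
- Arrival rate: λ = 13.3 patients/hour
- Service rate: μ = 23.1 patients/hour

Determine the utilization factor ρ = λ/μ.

Server utilization: ρ = λ/μ
ρ = 13.3/23.1 = 0.5758
The server is busy 57.58% of the time.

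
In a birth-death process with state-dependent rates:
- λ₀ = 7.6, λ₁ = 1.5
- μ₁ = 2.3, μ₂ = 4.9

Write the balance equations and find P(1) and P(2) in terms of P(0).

Balance equations:
State 0: λ₀P₀ = μ₁P₁ → P₁ = (λ₀/μ₁)P₀ = (7.6/2.3)P₀ = 3.3043P₀
State 1: P₂ = (λ₀λ₁)/(μ₁μ₂)P₀ = (7.6×1.5)/(2.3×4.9)P₀ = 1.0115P₀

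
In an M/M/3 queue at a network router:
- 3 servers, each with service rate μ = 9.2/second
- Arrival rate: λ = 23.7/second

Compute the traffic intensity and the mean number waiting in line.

Traffic intensity: ρ = λ/(cμ) = 23.7/(3×9.2) = 0.8587
Since ρ = 0.8587 < 1, system is stable.
Offered load a = λ/μ = cρ = 23.7/9.2 = 2.5761
P₀ = [ Σₙ₌₀^2 aⁿ/n! + a^3/(3!(1-ρ)) ]⁻¹
Σ = a^0/0! + a^1/1! + a^2/2! = 1.0000 + 2.5761 + 3.3181 = 6.8942
a^3/(3!(1-ρ)) = 17.09549/(6 × 0.1413043) = 20.1639
P₀ = 1/(6.8942 + 20.1639) = 0.03696
Lq = P₀·a^3·ρ / (3!(1-ρ)²) = 0.0369575 × 17.0955 × 0.858696 / (6 × 0.0199669) = 4.5286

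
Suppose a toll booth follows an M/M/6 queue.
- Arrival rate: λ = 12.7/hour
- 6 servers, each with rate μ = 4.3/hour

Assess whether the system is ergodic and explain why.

Stability requires ρ = λ/(cμ) < 1
ρ = 12.7/(6 × 4.3) = 12.7/25.80 = 0.4922
Since 0.4922 < 1, the system is STABLE.
The servers are busy 49.22% of the time.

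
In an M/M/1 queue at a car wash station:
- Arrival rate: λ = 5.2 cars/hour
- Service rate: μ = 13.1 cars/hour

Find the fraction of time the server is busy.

Server utilization: ρ = λ/μ
ρ = 5.2/13.1 = 0.3969
The server is busy 39.69% of the time.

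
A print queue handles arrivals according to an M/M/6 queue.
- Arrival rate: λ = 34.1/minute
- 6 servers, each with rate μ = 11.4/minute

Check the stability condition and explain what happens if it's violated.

Stability requires ρ = λ/(cμ) < 1
ρ = 34.1/(6 × 11.4) = 34.1/68.40 = 0.4985
Since 0.4985 < 1, the system is STABLE.
The servers are busy 49.85% of the time.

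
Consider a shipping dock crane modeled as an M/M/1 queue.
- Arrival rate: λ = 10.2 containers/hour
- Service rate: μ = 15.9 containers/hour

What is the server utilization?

Server utilization: ρ = λ/μ
ρ = 10.2/15.9 = 0.6415
The server is busy 64.15% of the time.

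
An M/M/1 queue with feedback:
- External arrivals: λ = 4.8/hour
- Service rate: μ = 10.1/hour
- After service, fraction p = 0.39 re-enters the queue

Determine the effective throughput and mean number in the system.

Effective arrival rate: λ_eff = λ/(1-p) = 4.8/(1-0.39) = 4.8/0.61 = 7.86885
ρ = λ_eff/μ = 7.86885/10.1 = 0.779094
L = ρ/(1-ρ) = 0.779094/(1-0.779094) = 3.5268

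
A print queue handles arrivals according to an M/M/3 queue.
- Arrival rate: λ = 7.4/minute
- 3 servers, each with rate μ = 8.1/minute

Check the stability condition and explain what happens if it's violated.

Stability requires ρ = λ/(cμ) < 1
ρ = 7.4/(3 × 8.1) = 7.4/24.30 = 0.3045
Since 0.3045 < 1, the system is STABLE.
The servers are busy 30.45% of the time.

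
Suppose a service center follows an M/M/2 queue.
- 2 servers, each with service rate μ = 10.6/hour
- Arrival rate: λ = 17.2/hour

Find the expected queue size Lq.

Traffic intensity: ρ = λ/(cμ) = 17.2/(2×10.6) = 0.8113
Since ρ = 0.8113 < 1, system is stable.
Offered load a = λ/μ = cρ = 17.2/10.6 = 1.6226
P₀ = [ Σₙ₌₀^1 aⁿ/n! + a^2/(2!(1-ρ)) ]⁻¹
Σ = a^0/0! + a^1/1! = 1.0000 + 1.6226 = 2.6226
a^2/(2!(1-ρ)) = 2.6330/(2 × 0.18868) = 6.9774
P₀ = 1/(2.6226 + 6.9774) = 0.1042
Lq = P₀·a^2·ρ / (2!(1-ρ)²) = 0.104167 × 2.63297 × 0.811321 / (2 × 0.0355999) = 3.1253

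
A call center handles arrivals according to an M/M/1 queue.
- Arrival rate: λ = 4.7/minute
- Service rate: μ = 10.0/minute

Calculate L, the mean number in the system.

ρ = λ/μ = 4.7/10.0 = 0.4700
For M/M/1: L = λ/(μ-λ)
L = 4.7/(10.0-4.7) = 4.7/5.30
L = 0.8868 calls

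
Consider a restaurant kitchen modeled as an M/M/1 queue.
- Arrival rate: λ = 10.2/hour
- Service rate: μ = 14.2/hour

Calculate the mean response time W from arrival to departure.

First, compute utilization: ρ = λ/μ = 10.2/14.2 = 0.7183
For M/M/1: W = 1/(μ-λ)
W = 1/(14.2-10.2) = 1/4.00
W = 0.2500 hours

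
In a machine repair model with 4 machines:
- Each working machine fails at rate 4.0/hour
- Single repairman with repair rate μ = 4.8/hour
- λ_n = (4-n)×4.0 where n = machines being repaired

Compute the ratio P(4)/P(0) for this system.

P(4)/P(0) = ∏_{i=0}^{4-1} λ_i/μ_{i+1}
= (4-0)×4.0/4.8 × (4-1)×4.0/4.8 × (4-2)×4.0/4.8 × (4-3)×4.0/4.8
= 11.5741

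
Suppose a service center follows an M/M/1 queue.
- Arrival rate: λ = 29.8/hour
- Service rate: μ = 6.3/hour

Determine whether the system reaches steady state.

Stability requires ρ = λ/(cμ) < 1
ρ = 29.8/(1 × 6.3) = 29.8/6.30 = 4.7302
Since 4.7302 ≥ 1, the system is UNSTABLE.
Queue grows without bound. Need μ > λ = 29.8.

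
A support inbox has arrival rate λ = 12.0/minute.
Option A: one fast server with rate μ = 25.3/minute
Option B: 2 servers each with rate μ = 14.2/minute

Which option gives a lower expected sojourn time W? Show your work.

Option A: single server μ = 25.3 (M/M/1)
  ρ_A = 12.0/25.3 = 0.4743
  W_A = 1/(μ-λ) = 1/(25.3-12.0) = 1/13.30 = 0.07519

Option B: 2 servers μ = 14.2 (M/M/2)
  ρ_B = λ/(cμ) = 12.0/(2×14.2) = 0.4225
  Offered load a = λ/μ = cρ = 12.0/14.2 = 0.8451
  P₀ = [ Σₙ₌₀^1 aⁿ/n! + a^2/(2!(1-ρ)) ]⁻¹
  Σ = a^0/0! + a^1/1! = 1.0000 + 0.8451 = 1.8451
  a^2/(2!(1-ρ)) = 0.7141/(2 × 0.5775) = 0.6183
  P₀ = 1/(1.8451 + 0.6183) = 0.4059
  Lq = P₀·a^2·ρ / (2!(1-ρ)²) = 0.40594 × 0.71414 × 0.42254 / (2 × 0.33347) = 0.1837
  Wq_B = Lq/λ = 0.1837/12.0 = 0.01531
  W_B = Wq_B + 1/μ = 0.01531 + 0.07042 = 0.08573

Since W_A = 0.07519 < W_B = 0.08573, Option A (single fast server) has the shorter time in system.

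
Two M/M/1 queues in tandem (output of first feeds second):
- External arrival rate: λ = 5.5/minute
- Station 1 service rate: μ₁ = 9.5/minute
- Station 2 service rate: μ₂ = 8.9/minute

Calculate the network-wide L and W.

By Jackson's theorem, each station behaves as independent M/M/1.
Station 1: ρ₁ = 5.5/9.5 = 0.5789, L₁ = ρ₁/(1-ρ₁) = λ/(μ₁-λ) = 5.5/4.00 = 1.3750
Station 2: ρ₂ = 5.5/8.9 = 0.6180, L₂ = ρ₂/(1-ρ₂) = λ/(μ₂-λ) = 5.5/3.40 = 1.6176
Total: L = L₁ + L₂ = 1.3750 + 1.6176 = 2.9926
W = L/λ = 2.9926/5.5 = 0.5441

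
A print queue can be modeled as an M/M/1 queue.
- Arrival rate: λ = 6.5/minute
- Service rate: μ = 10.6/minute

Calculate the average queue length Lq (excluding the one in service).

ρ = λ/μ = 6.5/10.6 = 0.6132
For M/M/1: Lq = λ²/(μ(μ-λ))
Lq = 42.25/(10.6 × 4.10)
Lq = 0.9722 jobs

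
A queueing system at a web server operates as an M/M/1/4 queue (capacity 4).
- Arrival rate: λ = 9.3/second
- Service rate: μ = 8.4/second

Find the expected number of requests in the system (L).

ρ = λ/μ = 9.3/8.4 = 1.10714
P₀ = (1-ρ)/(1-ρ^(K+1)) = (1-1.10714)/(1-1.10714^5) = -0.10714/-0.66346 = 0.1615
P_K = P₀×ρ^K = 0.16149 × 1.10714^4 = 0.16149 × 1.5025 = 0.2426
L = ρ[1 - (K+1)ρ^K + Kρ^(K+1)] / [(1-ρ)(1-ρ^(K+1))]
L = 1.10714 × (1 - 5×1.50248508 + 4×1.66346133) / ((1 - 1.10714) × (1 - 1.66346133)) = 2.2027 requests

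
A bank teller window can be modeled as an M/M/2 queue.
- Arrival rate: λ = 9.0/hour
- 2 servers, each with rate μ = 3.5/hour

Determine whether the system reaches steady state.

Stability requires ρ = λ/(cμ) < 1
ρ = 9.0/(2 × 3.5) = 9.0/7.00 = 1.2857
Since 1.2857 ≥ 1, the system is UNSTABLE.
Need c > λ/μ = 9.0/3.5 = 2.57.
Minimum servers needed: c = 3.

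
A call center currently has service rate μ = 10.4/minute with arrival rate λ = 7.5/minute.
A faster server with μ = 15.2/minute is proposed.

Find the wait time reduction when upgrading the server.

System 1: ρ₁ = 7.5/10.4 = 0.7212, W₁ = 1/(10.4-7.5) = 0.34483
System 2: ρ₂ = 7.5/15.2 = 0.4934, W₂ = 1/(15.2-7.5) = 0.12987
Improvement: (W₁-W₂)/W₁ = (0.34483-0.12987)/0.34483 = 62.34%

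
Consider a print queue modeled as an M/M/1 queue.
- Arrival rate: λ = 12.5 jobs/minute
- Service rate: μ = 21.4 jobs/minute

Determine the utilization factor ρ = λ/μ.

Server utilization: ρ = λ/μ
ρ = 12.5/21.4 = 0.5841
The server is busy 58.41% of the time.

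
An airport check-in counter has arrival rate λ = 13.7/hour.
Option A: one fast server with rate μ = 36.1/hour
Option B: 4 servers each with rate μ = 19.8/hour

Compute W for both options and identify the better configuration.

Option A: single server μ = 36.1 (M/M/1)
  ρ_A = 13.7/36.1 = 0.3795
  W_A = 1/(μ-λ) = 1/(36.1-13.7) = 1/22.40 = 0.04464

Option B: 4 servers μ = 19.8 (M/M/4)
  ρ_B = λ/(cμ) = 13.7/(4×19.8) = 0.1730
  Offered load a = λ/μ = cρ = 13.7/19.8 = 0.6919
  P₀ = [ Σₙ₌₀^3 aⁿ/n! + a^4/(4!(1-ρ)) ]⁻¹
  Σ = a^0/0! + a^1/1! + a^2/2! + a^3/3! = 1.0000 + 0.6919 + 0.2394 + 0.05521 = 1.9865
  a^4/(4!(1-ρ)) = 0.2292/(24 × 0.8270) = 0.01155
  P₀ = 1/(1.9865 + 0.01155) = 0.5005
  Lq = P₀·a^4·ρ / (4!(1-ρ)²) = 0.5005 × 0.2292 × 0.1730 / (24 × 0.6840) = 0.001209
  Wq_B = Lq/λ = 0.00120883/13.7 = 0.000088236
  W_B = Wq_B + 1/μ = 0.000088236 + 0.050505 = 0.05059

Since W_A = 0.04464 < W_B = 0.05059, Option A (single fast server) has the shorter time in system.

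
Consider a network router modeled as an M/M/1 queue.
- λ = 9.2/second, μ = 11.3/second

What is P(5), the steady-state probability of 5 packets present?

ρ = λ/μ = 9.2/11.3 = 0.8142
P(n) = (1-ρ)ρⁿ
P(5) = (1-0.8142) × 0.8142^5
P(5) = 0.1858 × 0.3578
P(5) = 0.06648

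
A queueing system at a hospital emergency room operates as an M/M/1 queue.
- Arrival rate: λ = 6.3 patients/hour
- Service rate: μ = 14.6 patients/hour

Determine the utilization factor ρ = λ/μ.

Server utilization: ρ = λ/μ
ρ = 6.3/14.6 = 0.4315
The server is busy 43.15% of the time.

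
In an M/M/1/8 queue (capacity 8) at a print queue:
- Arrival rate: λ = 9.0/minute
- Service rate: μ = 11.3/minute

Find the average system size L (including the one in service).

ρ = λ/μ = 9.0/11.3 = 0.79646
P₀ = (1-ρ)/(1-ρ^(K+1)) = (1-0.79646)/(1-0.79646^9) = 0.20354/0.87103 = 0.2337
P_K = P₀×ρ^K = 0.2337 × 0.79646^8 = 0.2337 × 0.1619 = 0.03784
L = ρ[1 - (K+1)ρ^K + Kρ^(K+1)] / [(1-ρ)(1-ρ^(K+1))]
L = 0.79646 × (1 - 9×0.161924 + 8×0.128966) / ((1 - 0.79646) × (1 - 0.128966)) = 2.5805 jobs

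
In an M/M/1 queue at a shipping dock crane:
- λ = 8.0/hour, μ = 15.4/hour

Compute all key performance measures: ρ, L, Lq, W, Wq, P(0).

Step 1: ρ = λ/μ = 8.0/15.4 = 0.5195
Step 2: L = λ/(μ-λ) = 8.0/7.40 = 1.0811
Step 3: Lq = λ²/(μ(μ-λ)) = 64.00/(15.4×7.40) = 0.5616
Step 4: W = 1/(μ-λ) = 1/7.40 = 0.13514
Step 5: Wq = λ/(μ(μ-λ)) = 8.0/(15.4×7.40) = 0.07020
Step 6: P(0) = 1-ρ = 0.4805
Verify: L = λW = 8.0×0.13514 = 1.0811 ✔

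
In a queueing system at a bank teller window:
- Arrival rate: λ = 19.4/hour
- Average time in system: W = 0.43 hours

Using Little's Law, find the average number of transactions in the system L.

Little's Law: L = λW
L = 19.4 × 0.43 = 8.3420 transactions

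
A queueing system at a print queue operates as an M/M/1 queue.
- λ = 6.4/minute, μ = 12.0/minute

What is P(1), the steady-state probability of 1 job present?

ρ = λ/μ = 6.4/12.0 = 0.5333
P(n) = (1-ρ)ρⁿ
P(1) = (1-0.5333) × 0.5333^1
P(1) = 0.4667 × 0.5333
P(1) = 0.2489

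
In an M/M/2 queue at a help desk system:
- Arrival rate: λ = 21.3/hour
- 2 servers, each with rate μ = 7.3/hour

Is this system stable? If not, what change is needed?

Stability requires ρ = λ/(cμ) < 1
ρ = 21.3/(2 × 7.3) = 21.3/14.60 = 1.4589
Since 1.4589 ≥ 1, the system is UNSTABLE.
Need c > λ/μ = 21.3/7.3 = 2.92.
Minimum servers needed: c = 3.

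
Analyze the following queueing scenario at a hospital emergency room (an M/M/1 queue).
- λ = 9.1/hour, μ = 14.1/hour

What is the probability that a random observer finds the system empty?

ρ = λ/μ = 9.1/14.1 = 0.6454
P(0) = 1 - ρ = 1 - 0.6454 = 0.3546
The server is idle 35.46% of the time.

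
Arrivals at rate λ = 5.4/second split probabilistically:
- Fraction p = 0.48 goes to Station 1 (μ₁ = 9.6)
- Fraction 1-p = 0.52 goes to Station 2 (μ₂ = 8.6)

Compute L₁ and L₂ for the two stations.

Effective rates: λ₁ = 5.4×0.48 = 2.592, λ₂ = 5.4×0.52 = 2.808
Station 1: ρ₁ = 2.592/9.6 = 0.2700, L₁ = ρ₁/(1-ρ₁) = 0.2700/(1-0.2700) = 0.3699
Station 2: ρ₂ = 2.808/8.6 = 0.3265, L₂ = ρ₂/(1-ρ₂) = 0.3265/(1-0.3265) = 0.4848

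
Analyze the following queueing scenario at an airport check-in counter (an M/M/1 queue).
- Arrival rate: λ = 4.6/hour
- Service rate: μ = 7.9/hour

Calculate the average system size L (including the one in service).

ρ = λ/μ = 4.6/7.9 = 0.5823
For M/M/1: L = λ/(μ-λ)
L = 4.6/(7.9-4.6) = 4.6/3.30
L = 1.3939 passengers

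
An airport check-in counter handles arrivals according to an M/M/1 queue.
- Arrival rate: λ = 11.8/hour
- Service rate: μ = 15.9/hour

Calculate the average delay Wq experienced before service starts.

First, compute utilization: ρ = λ/μ = 11.8/15.9 = 0.7421
For M/M/1: Wq = λ/(μ(μ-λ))
Wq = 11.8/(15.9 × (15.9-11.8))
Wq = 11.8/(15.9 × 4.10)
Wq = 0.1810 hours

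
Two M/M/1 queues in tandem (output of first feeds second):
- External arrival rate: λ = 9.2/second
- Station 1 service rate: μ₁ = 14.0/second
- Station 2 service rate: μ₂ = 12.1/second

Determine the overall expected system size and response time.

By Jackson's theorem, each station behaves as independent M/M/1.
Station 1: ρ₁ = 9.2/14.0 = 0.6571, L₁ = ρ₁/(1-ρ₁) = λ/(μ₁-λ) = 9.2/4.80 = 1.9167
Station 2: ρ₂ = 9.2/12.1 = 0.7603, L₂ = ρ₂/(1-ρ₂) = λ/(μ₂-λ) = 9.2/2.90 = 3.1724
Total: L = L₁ + L₂ = 1.9167 + 3.1724 = 5.0891
W = L/λ = 5.0891/9.2 = 0.5532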